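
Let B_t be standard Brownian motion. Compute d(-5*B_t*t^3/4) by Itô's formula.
d(-5*B_t*t^3/4) = (-15*B_t*t^2/4) dt + (-5*t^3/4) dB_t

Itô's formula for f(t, x): d f(t, B_t) = (f_t + (1/2) f_xx) dt + f_x dB_t. Compute partials of f(t, x) = -5*t^3*x/4:
  f_t(t,x)  = -15*t^2*x/4
  f_x(t,x)  = -5*t^3/4
  f_xx(t,x) = 0
Assemble drift = f_t + (1/2) f_xx = -15*t^2*x/4 and diffusion = f_x = -5*t^3/4. Substituting x = B_t:
  d(-5*B_t*t^3/4) = (-15*B_t*t^2/4) dt + (-5*t^3/4) dB_t.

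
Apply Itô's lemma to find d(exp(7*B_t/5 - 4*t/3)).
d(exp(7*B_t/5 - 4*t/3)) = (-53*exp(7*B_t/5 - 4*t/3)/150) dt + (7*exp(7*B_t/5 - 4*t/3)/5) dB_t

Itô's formula for f(t, x): d f(t, B_t) = (f_t + (1/2) f_xx) dt + f_x dB_t. Compute partials of f(t, x) = exp(-4*t/3 + 7*x/5):
  f_t(t,x)  = -4*exp(-4*t/3 + 7*x/5)/3
  f_x(t,x)  = 7*exp(-4*t/3 + 7*x/5)/5
  f_xx(t,x) = 49*exp(-4*t/3 + 7*x/5)/25
Assemble drift = f_t + (1/2) f_xx = -53*exp(-4*t/3 + 7*x/5)/150 and diffusion = f_x = 7*exp(-4*t/3 + 7*x/5)/5. Substituting x = B_t:
  d(exp(7*B_t/5 - 4*t/3)) = (-53*exp(7*B_t/5 - 4*t/3)/150) dt + (7*exp(7*B_t/5 - 4*t/3)/5) dB_t.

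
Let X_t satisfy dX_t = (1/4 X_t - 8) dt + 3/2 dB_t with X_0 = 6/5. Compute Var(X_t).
Var(X_t) = 9*exp(t/2)/2 - 9/2

The variance V(t) = Var(X_t) satisfies V'(t) = 2 a V(t) + c^2 with V(0) = 0 (drift coefficient is linear in X, diffusion is constant). With a = 1/4, c = 3/2, the solution is
  V(t) = (c^2 / (2 a)) * (exp(2 a t) - 1)
       = ((3/2)^2 / (2*(1/4))) * (exp((1/2) t) - 1)
       = 9*exp(t/2)/2 - 9/2.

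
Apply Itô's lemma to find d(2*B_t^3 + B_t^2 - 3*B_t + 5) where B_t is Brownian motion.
d(2*B_t^3 + B_t^2 - 3*B_t + 5) = (6*B_t + 1) dt + (6*B_t^2 + 2*B_t - 3) dB_t

Itô's formula for f(B_t) gives d f(B_t) = f'(B_t) dB_t + (1/2) f''(B_t) dt. Compute derivatives of f(x) = 2*x^3 + x^2 - 3*x + 5:
  f'(x)  = 6*x^2 + 2*x - 3
  f''(x) = 12*x + 2
Substitute x = B_t and multiply the f'' term by 1/2:
  drift     = (1/2) * (12*x + 2) evaluated at B_t = 6*B_t + 1
  diffusion = (6*x^2 + 2*x - 3) evaluated at B_t = 6*B_t^2 + 2*B_t - 3
Therefore d(2*B_t^3 + B_t^2 - 3*B_t + 5) = (6*B_t + 1) dt + (6*B_t^2 + 2*B_t - 3) dB_t.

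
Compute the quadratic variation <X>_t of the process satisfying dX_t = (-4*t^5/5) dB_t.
<X>_t = 16*t^11/275

For an Itô process dX_t = a(t) dt + b(t) dB_t, the quadratic variation is <X>_t = int_0^t b(s)^2 ds (the drift term does not contribute). Here b(s) = -4*s^5/5, so
  b(s)^2 = 16*s^10/25.
Integrating from 0 to t:
  <X>_t = int_0^t (16*s^10/25) ds = 16*t^11/275.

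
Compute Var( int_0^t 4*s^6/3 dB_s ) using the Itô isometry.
Var = 16*t^13/117

The Itô integral of a deterministic integrand f(s) has mean 0 because each increment f(s) * (B_{s+ds} - B_s) has mean 0. By the Itô isometry:
  Var( int_0^t f(s) dB_s ) = E[ (int_0^t f(s) dB_s)^2 ] = int_0^t f(s)^2 ds.
Here f(s) = 4*s^6/3, so f(s)^2 = 16*s^12/9. Integrate:
  int_0^t (16*s^12/9) ds = 16*t^13/117.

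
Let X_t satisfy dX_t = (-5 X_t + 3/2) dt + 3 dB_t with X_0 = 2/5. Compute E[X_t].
E[X_t] = 3/10 + exp(-5*t)/10

Taking expectations and using E[dB_t] = 0, the mean m(t) = E[X_t] satisfies the ODE m'(t) = a m(t) + b with m(0) = x_0. With a = -5, b = 3/2, x_0 = 2/5, the solution is
  m(t) = x_0 * exp(a t) + (b/a) * (exp(a t) - 1)
       = (2/5) * exp((-5) t) + ((3/2)/(-5)) * (exp((-5) t) - 1)
       = 3/10 + exp(-5*t)/10.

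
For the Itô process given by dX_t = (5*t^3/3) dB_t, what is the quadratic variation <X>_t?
<X>_t = 25*t^7/63

For an Itô process dX_t = a(t) dt + b(t) dB_t, the quadratic variation is <X>_t = int_0^t b(s)^2 ds (the drift term does not contribute). Here b(s) = 5*s^3/3, so
  b(s)^2 = 25*s^6/9.
Integrating from 0 to t:
  <X>_t = int_0^t (25*s^6/9) ds = 25*t^7/63.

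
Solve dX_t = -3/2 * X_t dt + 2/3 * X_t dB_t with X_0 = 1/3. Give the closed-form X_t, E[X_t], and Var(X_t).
X_t = 1/3 * exp((-31/18) t + (2/3) B_t); E[X_t] = exp(-3*t/2)/3; Var(X_t) = (exp(4*t/9) - 1)*exp(-3*t)/9

For GBM dX = mu X dt + sigma X dB with X_0 = x_0, apply Itô to Y = log X: dY = (mu - sigma^2/2) dt + sigma dB, so Y_t = log(x_0) + (mu - sigma^2/2) t + sigma B_t and hence X_t = x_0 * exp((mu - sigma^2/2) t + sigma B_t).
With mu = -3/2, sigma = 2/3, x_0 = 1/3, this gives:
  X_t = 1/3 * exp((-31/18) * t + (2/3) * B_t).
Since sigma*B_t ~ Normal(0, sigma^2 t), E[exp(sigma*B_t)] = exp(sigma^2 t / 2); so E[X_t] = x_0 * exp((mu - sigma^2/2) t) * exp(sigma^2 t / 2) = x_0 * exp(mu t) = exp(-3*t/2)/3.
Var(X_t) = E[X_t^2] - (E[X_t])^2 = x_0^2 * exp(2 mu t) * (exp(sigma^2 t) - 1) = (exp(4*t/9) - 1)*exp(-3*t)/9.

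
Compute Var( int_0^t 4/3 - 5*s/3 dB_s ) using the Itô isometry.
Var = t*(25*t^2 - 60*t + 48)/27

The Itô integral of a deterministic integrand f(s) has mean 0 because each increment f(s) * (B_{s+ds} - B_s) has mean 0. By the Itô isometry:
  Var( int_0^t f(s) dB_s ) = E[ (int_0^t f(s) dB_s)^2 ] = int_0^t f(s)^2 ds.
Here f(s) = 4/3 - 5*s/3, so f(s)^2 = (5*s - 4)^2/9. Integrate:
  int_0^t ((5*s - 4)^2/9) ds = t*(25*t^2 - 60*t + 48)/27.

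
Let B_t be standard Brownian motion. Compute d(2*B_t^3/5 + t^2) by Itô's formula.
d(2*B_t^3/5 + t^2) = (6*B_t/5 + 2*t) dt + (6*B_t^2/5) dB_t

Itô's formula for f(t, x): d f(t, B_t) = (f_t + (1/2) f_xx) dt + f_x dB_t. Compute partials of f(t, x) = t^2 + 2*x^3/5:
  f_t(t,x)  = 2*t
  f_x(t,x)  = 6*x^2/5
  f_xx(t,x) = 12*x/5
Assemble drift = f_t + (1/2) f_xx = 2*t + 6*x/5 and diffusion = f_x = 6*x^2/5. Substituting x = B_t:
  d(2*B_t^3/5 + t^2) = (6*B_t/5 + 2*t) dt + (6*B_t^2/5) dB_t.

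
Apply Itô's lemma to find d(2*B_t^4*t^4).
d(2*B_t^4*t^4) = (B_t^2*t^3*(8*B_t^2 + 12*t)) dt + (8*B_t^3*t^4) dB_t

Itô's formula for f(t, x): d f(t, B_t) = (f_t + (1/2) f_xx) dt + f_x dB_t. Compute partials of f(t, x) = 2*t^4*x^4:
  f_t(t,x)  = 8*t^3*x^4
  f_x(t,x)  = 8*t^4*x^3
  f_xx(t,x) = 24*t^4*x^2
Assemble drift = f_t + (1/2) f_xx = t^3*x^2*(12*t + 8*x^2) and diffusion = f_x = 8*t^4*x^3. Substituting x = B_t:
  d(2*B_t^4*t^4) = (B_t^2*t^3*(8*B_t^2 + 12*t)) dt + (8*B_t^3*t^4) dB_t.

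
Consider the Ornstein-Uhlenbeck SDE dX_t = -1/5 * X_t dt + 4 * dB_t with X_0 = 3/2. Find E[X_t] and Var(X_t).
E[X_t] = 3*exp(-t/5)/2; Var(X_t) = 40 - 40*exp(-2*t/5)

The OU SDE dX = -theta X dt + sigma dB admits the integrating factor exp(theta t): d(exp(theta t) X_t) = sigma exp(theta t) dB_t. Integrating from 0 to t:
  X_t = x_0 * exp(-theta t) + sigma * int_0^t exp(-theta (t-s)) dB_s.
The Itô integral has mean 0 and (by the Itô isometry) variance sigma^2 * int_0^t exp(-2 theta (t - s)) ds = sigma^2 * (1 - exp(-2 theta t)) / (2 theta).
With theta = 1/5, sigma = 4, x_0 = 3/2:
  E[X_t] = 3/2 * exp(-1/5 t) = 3*exp(-t/5)/2
  Var(X_t) = (4)^2 * (1 - exp(-2*1/5 t)) / (2 * 1/5) = 40 - 40*exp(-2*t/5).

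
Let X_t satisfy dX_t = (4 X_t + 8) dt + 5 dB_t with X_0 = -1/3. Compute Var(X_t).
Var(X_t) = 25*exp(8*t)/8 - 25/8

The variance V(t) = Var(X_t) satisfies V'(t) = 2 a V(t) + c^2 with V(0) = 0 (drift coefficient is linear in X, diffusion is constant). With a = 4, c = 5, the solution is
  V(t) = (c^2 / (2 a)) * (exp(2 a t) - 1)
       = (5^2 / (2*4)) * (exp(8 t) - 1)
       = 25*exp(8*t)/8 - 25/8.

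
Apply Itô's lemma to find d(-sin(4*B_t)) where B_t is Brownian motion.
d(-sin(4*B_t)) = (8*sin(4*B_t)) dt + (-4*cos(4*B_t)) dB_t

Itô's formula for f(B_t) gives d f(B_t) = f'(B_t) dB_t + (1/2) f''(B_t) dt. Compute derivatives of f(x) = -sin(4*x):
  f'(x)  = -4*cos(4*x)
  f''(x) = 16*sin(4*x)
Substitute x = B_t and multiply the f'' term by 1/2:
  drift     = (1/2) * (16*sin(4*x)) evaluated at B_t = 8*sin(4*B_t)
  diffusion = (-4*cos(4*x)) evaluated at B_t = -4*cos(4*B_t)
Therefore d(-sin(4*B_t)) = (8*sin(4*B_t)) dt + (-4*cos(4*B_t)) dB_t.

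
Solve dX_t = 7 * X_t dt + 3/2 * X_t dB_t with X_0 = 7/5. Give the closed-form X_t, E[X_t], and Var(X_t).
X_t = 7/5 * exp((47/8) t + (3/2) B_t); E[X_t] = 7*exp(7*t)/5; Var(X_t) = 49*(exp(9*t/4) - 1)*exp(14*t)/25

For GBM dX = mu X dt + sigma X dB with X_0 = x_0, apply Itô to Y = log X: dY = (mu - sigma^2/2) dt + sigma dB, so Y_t = log(x_0) + (mu - sigma^2/2) t + sigma B_t and hence X_t = x_0 * exp((mu - sigma^2/2) t + sigma B_t).
With mu = 7, sigma = 3/2, x_0 = 7/5, this gives:
  X_t = 7/5 * exp((47/8) * t + (3/2) * B_t).
Since sigma*B_t ~ Normal(0, sigma^2 t), E[exp(sigma*B_t)] = exp(sigma^2 t / 2); so E[X_t] = x_0 * exp((mu - sigma^2/2) t) * exp(sigma^2 t / 2) = x_0 * exp(mu t) = 7*exp(7*t)/5.
Var(X_t) = E[X_t^2] - (E[X_t])^2 = x_0^2 * exp(2 mu t) * (exp(sigma^2 t) - 1) = 49*(exp(9*t/4) - 1)*exp(14*t)/25.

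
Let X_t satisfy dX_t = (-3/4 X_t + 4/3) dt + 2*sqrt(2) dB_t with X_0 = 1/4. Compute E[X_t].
E[X_t] = 16/9 - 55*exp(-3*t/4)/36

Taking expectations and using E[dB_t] = 0, the mean m(t) = E[X_t] satisfies the ODE m'(t) = a m(t) + b with m(0) = x_0. With a = -3/4, b = 4/3, x_0 = 1/4, the solution is
  m(t) = x_0 * exp(a t) + (b/a) * (exp(a t) - 1)
       = (1/4) * exp((-3/4) t) + ((4/3)/(-3/4)) * (exp((-3/4) t) - 1)
       = 16/9 - 55*exp(-3*t/4)/36.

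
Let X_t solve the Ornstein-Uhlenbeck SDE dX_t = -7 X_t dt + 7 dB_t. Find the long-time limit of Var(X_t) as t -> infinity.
lim Var(X_t) = 7/2

The OU SDE dX = -theta X dt + sigma dB admits the integrating factor exp(theta t): d(exp(theta t) X_t) = sigma exp(theta t) dB_t. Integrating from 0 to t gives X_t = x_0 * exp(-theta t) + sigma * int_0^t exp(-theta (t-s)) dB_s for any initial x_0. The Itô integral has variance (by the Itô isometry) sigma^2 * int_0^t exp(-2 theta (t - s)) ds = sigma^2 * (1 - exp(-2 theta t)) / (2 theta), independent of x_0.
With theta = 7, sigma = 7:
  Var(X_t) = (7)^2 * (1 - exp(-2*7 t)) / (2 * 7) = 7/2 - 7*exp(-14*t)/2.
As t -> infinity, exp(-2*7 t) -> 0, so the stationary variance is sigma^2 / (2 theta) = 7/2.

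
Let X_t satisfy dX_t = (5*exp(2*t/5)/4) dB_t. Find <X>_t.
<X>_t = 125*exp(4*t/5)/64 - 125/64

For an Itô process dX_t = a(t) dt + b(t) dB_t, the quadratic variation is <X>_t = int_0^t b(s)^2 ds (the drift term does not contribute). Here b(s) = 5*exp(2*s/5)/4, so
  b(s)^2 = 25*exp(4*s/5)/16.
Integrating from 0 to t:
  <X>_t = int_0^t (25*exp(4*s/5)/16) ds = 125*exp(4*t/5)/64 - 125/64.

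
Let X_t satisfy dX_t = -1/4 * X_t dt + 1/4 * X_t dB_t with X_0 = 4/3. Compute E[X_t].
E[X_t] = 4*exp(-t/4)/3

For GBM dX = mu X dt + sigma X dB with X_0 = x_0, apply Itô to Y = log X: dY = (mu - sigma^2/2) dt + sigma dB, so Y_t = log(x_0) + (mu - sigma^2/2) t + sigma B_t and hence X_t = x_0 * exp((mu - sigma^2/2) t + sigma B_t).
With mu = -1/4, sigma = 1/4, x_0 = 4/3, this gives:
  X_t = 4/3 * exp((-9/32) * t + (1/4) * B_t).
Since sigma*B_t ~ Normal(0, sigma^2 t), E[exp(sigma*B_t)] = exp(sigma^2 t / 2); so E[X_t] = x_0 * exp((mu - sigma^2/2) t) * exp(sigma^2 t / 2) = x_0 * exp(mu t) = 4*exp(-t/4)/3.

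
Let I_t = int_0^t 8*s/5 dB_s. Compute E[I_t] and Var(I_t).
E[I_t] = 0; Var(I_t) = 64*t^3/75

The Itô integral of a deterministic integrand f(s) has mean 0 because each increment f(s) * (B_{s+ds} - B_s) has mean 0. By the Itô isometry:
  Var( int_0^t f(s) dB_s ) = E[ (int_0^t f(s) dB_s)^2 ] = int_0^t f(s)^2 ds.
Here f(s) = 8*s/5, so f(s)^2 = 64*s^2/25. Integrate:
  int_0^t (64*s^2/25) ds = 64*t^3/75.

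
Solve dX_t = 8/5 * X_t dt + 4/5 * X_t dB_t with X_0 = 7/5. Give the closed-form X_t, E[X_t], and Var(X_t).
X_t = 7/5 * exp((32/25) t + (4/5) B_t); E[X_t] = 7*exp(8*t/5)/5; Var(X_t) = 49*(exp(16*t/25) - 1)*exp(16*t/5)/25

For GBM dX = mu X dt + sigma X dB with X_0 = x_0, apply Itô to Y = log X: dY = (mu - sigma^2/2) dt + sigma dB, so Y_t = log(x_0) + (mu - sigma^2/2) t + sigma B_t and hence X_t = x_0 * exp((mu - sigma^2/2) t + sigma B_t).
With mu = 8/5, sigma = 4/5, x_0 = 7/5, this gives:
  X_t = 7/5 * exp((32/25) * t + (4/5) * B_t).
Since sigma*B_t ~ Normal(0, sigma^2 t), E[exp(sigma*B_t)] = exp(sigma^2 t / 2); so E[X_t] = x_0 * exp((mu - sigma^2/2) t) * exp(sigma^2 t / 2) = x_0 * exp(mu t) = 7*exp(8*t/5)/5.
Var(X_t) = E[X_t^2] - (E[X_t])^2 = x_0^2 * exp(2 mu t) * (exp(sigma^2 t) - 1) = 49*(exp(16*t/25) - 1)*exp(16*t/5)/25.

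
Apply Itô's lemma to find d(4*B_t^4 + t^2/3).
d(4*B_t^4 + t^2/3) = (24*B_t^2 + 2*t/3) dt + (16*B_t^3) dB_t

Itô's formula for f(t, x): d f(t, B_t) = (f_t + (1/2) f_xx) dt + f_x dB_t. Compute partials of f(t, x) = t^2/3 + 4*x^4:
  f_t(t,x)  = 2*t/3
  f_x(t,x)  = 16*x^3
  f_xx(t,x) = 48*x^2
Assemble drift = f_t + (1/2) f_xx = 2*t/3 + 24*x^2 and diffusion = f_x = 16*x^3. Substituting x = B_t:
  d(4*B_t^4 + t^2/3) = (24*B_t^2 + 2*t/3) dt + (16*B_t^3) dB_t.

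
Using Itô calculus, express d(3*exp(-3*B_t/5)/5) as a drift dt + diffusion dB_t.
d(3*exp(-3*B_t/5)/5) = (27*exp(-3*B_t/5)/250) dt + (-9*exp(-3*B_t/5)/25) dB_t

Itô's formula for f(B_t) gives d f(B_t) = f'(B_t) dB_t + (1/2) f''(B_t) dt. Compute derivatives of f(x) = 3*exp(-3*x/5)/5:
  f'(x)  = -9*exp(-3*x/5)/25
  f''(x) = 27*exp(-3*x/5)/125
Substitute x = B_t and multiply the f'' term by 1/2:
  drift     = (1/2) * (27*exp(-3*x/5)/125) evaluated at B_t = 27*exp(-3*B_t/5)/250
  diffusion = (-9*exp(-3*x/5)/25) evaluated at B_t = -9*exp(-3*B_t/5)/25
Therefore d(3*exp(-3*B_t/5)/5) = (27*exp(-3*B_t/5)/250) dt + (-9*exp(-3*B_t/5)/25) dB_t.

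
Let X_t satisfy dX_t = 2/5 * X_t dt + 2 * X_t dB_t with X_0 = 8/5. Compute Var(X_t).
Var(X_t) = 64*(exp(4*t) - 1)*exp(4*t/5)/25

For GBM dX = mu X dt + sigma X dB with X_0 = x_0, apply Itô to Y = log X: dY = (mu - sigma^2/2) dt + sigma dB, so Y_t = log(x_0) + (mu - sigma^2/2) t + sigma B_t and hence X_t = x_0 * exp((mu - sigma^2/2) t + sigma B_t).
With mu = 2/5, sigma = 2, x_0 = 8/5, this gives:
  X_t = 8/5 * exp((-8/5) * t + (2) * B_t).
Since sigma*B_t ~ Normal(0, sigma^2 t), E[exp(sigma*B_t)] = exp(sigma^2 t / 2); so E[X_t] = x_0 * exp((mu - sigma^2/2) t) * exp(sigma^2 t / 2) = x_0 * exp(mu t) = 8*exp(2*t/5)/5.
Var(X_t) = E[X_t^2] - (E[X_t])^2 = x_0^2 * exp(2 mu t) * (exp(sigma^2 t) - 1) = 64*(exp(4*t) - 1)*exp(4*t/5)/25.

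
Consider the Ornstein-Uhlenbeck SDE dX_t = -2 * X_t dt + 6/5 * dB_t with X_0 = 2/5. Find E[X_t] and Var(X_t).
E[X_t] = 2*exp(-2*t)/5; Var(X_t) = 9/25 - 9*exp(-4*t)/25

The OU SDE dX = -theta X dt + sigma dB admits the integrating factor exp(theta t): d(exp(theta t) X_t) = sigma exp(theta t) dB_t. Integrating from 0 to t:
  X_t = x_0 * exp(-theta t) + sigma * int_0^t exp(-theta (t-s)) dB_s.
The Itô integral has mean 0 and (by the Itô isometry) variance sigma^2 * int_0^t exp(-2 theta (t - s)) ds = sigma^2 * (1 - exp(-2 theta t)) / (2 theta).
With theta = 2, sigma = 6/5, x_0 = 2/5:
  E[X_t] = 2/5 * exp(-2 t) = 2*exp(-2*t)/5
  Var(X_t) = (6/5)^2 * (1 - exp(-2*2 t)) / (2 * 2) = 9/25 - 9*exp(-4*t)/25.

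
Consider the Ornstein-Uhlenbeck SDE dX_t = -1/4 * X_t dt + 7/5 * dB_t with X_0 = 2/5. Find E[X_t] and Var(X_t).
E[X_t] = 2*exp(-t/4)/5; Var(X_t) = 98/25 - 98*exp(-t/2)/25

The OU SDE dX = -theta X dt + sigma dB admits the integrating factor exp(theta t): d(exp(theta t) X_t) = sigma exp(theta t) dB_t. Integrating from 0 to t:
  X_t = x_0 * exp(-theta t) + sigma * int_0^t exp(-theta (t-s)) dB_s.
The Itô integral has mean 0 and (by the Itô isometry) variance sigma^2 * int_0^t exp(-2 theta (t - s)) ds = sigma^2 * (1 - exp(-2 theta t)) / (2 theta).
With theta = 1/4, sigma = 7/5, x_0 = 2/5:
  E[X_t] = 2/5 * exp(-1/4 t) = 2*exp(-t/4)/5
  Var(X_t) = (7/5)^2 * (1 - exp(-2*1/4 t)) / (2 * 1/4) = 98/25 - 98*exp(-t/2)/25.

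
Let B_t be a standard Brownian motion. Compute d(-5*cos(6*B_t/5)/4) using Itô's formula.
d(-5*cos(6*B_t/5)/4) = (9*cos(6*B_t/5)/10) dt + (3*sin(6*B_t/5)/2) dB_t

Itô's formula for f(B_t) gives d f(B_t) = f'(B_t) dB_t + (1/2) f''(B_t) dt. Compute derivatives of f(x) = -5*cos(6*x/5)/4:
  f'(x)  = 3*sin(6*x/5)/2
  f''(x) = 9*cos(6*x/5)/5
Substitute x = B_t and multiply the f'' term by 1/2:
  drift     = (1/2) * (9*cos(6*x/5)/5) evaluated at B_t = 9*cos(6*B_t/5)/10
  diffusion = (3*sin(6*x/5)/2) evaluated at B_t = 3*sin(6*B_t/5)/2
Therefore d(-5*cos(6*B_t/5)/4) = (9*cos(6*B_t/5)/10) dt + (3*sin(6*B_t/5)/2) dB_t.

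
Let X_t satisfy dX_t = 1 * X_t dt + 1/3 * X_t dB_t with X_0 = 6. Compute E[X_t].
E[X_t] = 6*exp(t)

For GBM dX = mu X dt + sigma X dB with X_0 = x_0, apply Itô to Y = log X: dY = (mu - sigma^2/2) dt + sigma dB, so Y_t = log(x_0) + (mu - sigma^2/2) t + sigma B_t and hence X_t = x_0 * exp((mu - sigma^2/2) t + sigma B_t).
With mu = 1, sigma = 1/3, x_0 = 6, this gives:
  X_t = 6 * exp((17/18) * t + (1/3) * B_t).
Since sigma*B_t ~ Normal(0, sigma^2 t), E[exp(sigma*B_t)] = exp(sigma^2 t / 2); so E[X_t] = x_0 * exp((mu - sigma^2/2) t) * exp(sigma^2 t / 2) = x_0 * exp(mu t) = 6*exp(t).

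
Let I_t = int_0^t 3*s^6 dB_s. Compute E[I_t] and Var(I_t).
E[I_t] = 0; Var(I_t) = 9*t^13/13

The Itô integral of a deterministic integrand f(s) has mean 0 because each increment f(s) * (B_{s+ds} - B_s) has mean 0. By the Itô isometry:
  Var( int_0^t f(s) dB_s ) = E[ (int_0^t f(s) dB_s)^2 ] = int_0^t f(s)^2 ds.
Here f(s) = 3*s^6, so f(s)^2 = 9*s^12. Integrate:
  int_0^t (9*s^12) ds = 9*t^13/13.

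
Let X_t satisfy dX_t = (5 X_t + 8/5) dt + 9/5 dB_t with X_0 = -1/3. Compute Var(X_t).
Var(X_t) = 81*exp(10*t)/250 - 81/250

The variance V(t) = Var(X_t) satisfies V'(t) = 2 a V(t) + c^2 with V(0) = 0 (drift coefficient is linear in X, diffusion is constant). With a = 5, c = 9/5, the solution is
  V(t) = (c^2 / (2 a)) * (exp(2 a t) - 1)
       = ((9/5)^2 / (2*5)) * (exp(10 t) - 1)
       = 81*exp(10*t)/250 - 81/250.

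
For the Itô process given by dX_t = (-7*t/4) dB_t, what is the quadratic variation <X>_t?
<X>_t = 49*t^3/48

For an Itô process dX_t = a(t) dt + b(t) dB_t, the quadratic variation is <X>_t = int_0^t b(s)^2 ds (the drift term does not contribute). Here b(s) = -7*s/4, so
  b(s)^2 = 49*s^2/16.
Integrating from 0 to t:
  <X>_t = int_0^t (49*s^2/16) ds = 49*t^3/48.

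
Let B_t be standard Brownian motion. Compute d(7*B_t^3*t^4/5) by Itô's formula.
d(7*B_t^3*t^4/5) = (7*B_t*t^3*(4*B_t^2 + 3*t)/5) dt + (21*B_t^2*t^4/5) dB_t

Itô's formula for f(t, x): d f(t, B_t) = (f_t + (1/2) f_xx) dt + f_x dB_t. Compute partials of f(t, x) = 7*t^4*x^3/5:
  f_t(t,x)  = 28*t^3*x^3/5
  f_x(t,x)  = 21*t^4*x^2/5
  f_xx(t,x) = 42*t^4*x/5
Assemble drift = f_t + (1/2) f_xx = 7*t^3*x*(3*t + 4*x^2)/5 and diffusion = f_x = 21*t^4*x^2/5. Substituting x = B_t:
  d(7*B_t^3*t^4/5) = (7*B_t*t^3*(4*B_t^2 + 3*t)/5) dt + (21*B_t^2*t^4/5) dB_t.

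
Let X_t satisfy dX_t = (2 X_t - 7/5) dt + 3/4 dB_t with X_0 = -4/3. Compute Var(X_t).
Var(X_t) = 9*exp(4*t)/64 - 9/64

The variance V(t) = Var(X_t) satisfies V'(t) = 2 a V(t) + c^2 with V(0) = 0 (drift coefficient is linear in X, diffusion is constant). With a = 2, c = 3/4, the solution is
  V(t) = (c^2 / (2 a)) * (exp(2 a t) - 1)
       = ((3/4)^2 / (2*2)) * (exp(4 t) - 1)
       = 9*exp(4*t)/64 - 9/64.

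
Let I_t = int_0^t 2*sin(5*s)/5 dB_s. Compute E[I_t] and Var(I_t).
E[I_t] = 0; Var(I_t) = 2*t/25 - sin(10*t)/125

The Itô integral of a deterministic integrand f(s) has mean 0 because each increment f(s) * (B_{s+ds} - B_s) has mean 0. By the Itô isometry:
  Var( int_0^t f(s) dB_s ) = E[ (int_0^t f(s) dB_s)^2 ] = int_0^t f(s)^2 ds.
Here f(s) = 2*sin(5*s)/5, so f(s)^2 = 4*sin(5*s)^2/25. Integrate:
  int_0^t (4*sin(5*s)^2/25) ds = 2*t/25 - sin(10*t)/125.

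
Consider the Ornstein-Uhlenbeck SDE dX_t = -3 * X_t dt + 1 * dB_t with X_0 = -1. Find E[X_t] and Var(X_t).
E[X_t] = -exp(-3*t); Var(X_t) = 1/6 - exp(-6*t)/6

The OU SDE dX = -theta X dt + sigma dB admits the integrating factor exp(theta t): d(exp(theta t) X_t) = sigma exp(theta t) dB_t. Integrating from 0 to t:
  X_t = x_0 * exp(-theta t) + sigma * int_0^t exp(-theta (t-s)) dB_s.
The Itô integral has mean 0 and (by the Itô isometry) variance sigma^2 * int_0^t exp(-2 theta (t - s)) ds = sigma^2 * (1 - exp(-2 theta t)) / (2 theta).
With theta = 3, sigma = 1, x_0 = -1:
  E[X_t] = -1 * exp(-3 t) = -exp(-3*t)
  Var(X_t) = (1)^2 * (1 - exp(-2*3 t)) / (2 * 3) = 1/6 - exp(-6*t)/6.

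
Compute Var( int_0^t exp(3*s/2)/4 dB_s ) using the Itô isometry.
Var = exp(3*t)/48 - 1/48

The Itô integral of a deterministic integrand f(s) has mean 0 because each increment f(s) * (B_{s+ds} - B_s) has mean 0. By the Itô isometry:
  Var( int_0^t f(s) dB_s ) = E[ (int_0^t f(s) dB_s)^2 ] = int_0^t f(s)^2 ds.
Here f(s) = exp(3*s/2)/4, so f(s)^2 = exp(3*s)/16. Integrate:
  int_0^t (exp(3*s)/16) ds = exp(3*t)/48 - 1/48.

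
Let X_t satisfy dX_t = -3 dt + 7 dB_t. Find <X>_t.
<X>_t = 49*t

For an Itô process dX_t = a(t) dt + b(t) dB_t, the quadratic variation is <X>_t = int_0^t b(s)^2 ds (the drift term does not contribute). Here b(s) = 7, so
  b(s)^2 = 49.
Integrating from 0 to t:
  <X>_t = int_0^t (49) ds = 49*t.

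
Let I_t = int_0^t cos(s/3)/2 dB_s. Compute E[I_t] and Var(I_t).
E[I_t] = 0; Var(I_t) = t/8 + 3*sin(2*t/3)/16

The Itô integral of a deterministic integrand f(s) has mean 0 because each increment f(s) * (B_{s+ds} - B_s) has mean 0. By the Itô isometry:
  Var( int_0^t f(s) dB_s ) = E[ (int_0^t f(s) dB_s)^2 ] = int_0^t f(s)^2 ds.
Here f(s) = cos(s/3)/2, so f(s)^2 = cos(s/3)^2/4. Integrate:
  int_0^t (cos(s/3)^2/4) ds = t/8 + 3*sin(2*t/3)/16.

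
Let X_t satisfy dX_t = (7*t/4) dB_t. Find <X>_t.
<X>_t = 49*t^3/48

For an Itô process dX_t = a(t) dt + b(t) dB_t, the quadratic variation is <X>_t = int_0^t b(s)^2 ds (the drift term does not contribute). Here b(s) = 7*s/4, so
  b(s)^2 = 49*s^2/16.
Integrating from 0 to t:
  <X>_t = int_0^t (49*s^2/16) ds = 49*t^3/48.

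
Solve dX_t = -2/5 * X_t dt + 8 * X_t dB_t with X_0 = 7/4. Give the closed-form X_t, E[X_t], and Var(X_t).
X_t = 7/4 * exp((-162/5) t + (8) B_t); E[X_t] = 7*exp(-2*t/5)/4; Var(X_t) = (49*exp(64*t) - 49)*exp(-4*t/5)/16

For GBM dX = mu X dt + sigma X dB with X_0 = x_0, apply Itô to Y = log X: dY = (mu - sigma^2/2) dt + sigma dB, so Y_t = log(x_0) + (mu - sigma^2/2) t + sigma B_t and hence X_t = x_0 * exp((mu - sigma^2/2) t + sigma B_t).
With mu = -2/5, sigma = 8, x_0 = 7/4, this gives:
  X_t = 7/4 * exp((-162/5) * t + (8) * B_t).
Since sigma*B_t ~ Normal(0, sigma^2 t), E[exp(sigma*B_t)] = exp(sigma^2 t / 2); so E[X_t] = x_0 * exp((mu - sigma^2/2) t) * exp(sigma^2 t / 2) = x_0 * exp(mu t) = 7*exp(-2*t/5)/4.
Var(X_t) = E[X_t^2] - (E[X_t])^2 = x_0^2 * exp(2 mu t) * (exp(sigma^2 t) - 1) = (49*exp(64*t) - 49)*exp(-4*t/5)/16.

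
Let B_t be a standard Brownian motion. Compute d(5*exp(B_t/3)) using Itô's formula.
d(5*exp(B_t/3)) = (5*exp(B_t/3)/18) dt + (5*exp(B_t/3)/3) dB_t

Itô's formula for f(B_t) gives d f(B_t) = f'(B_t) dB_t + (1/2) f''(B_t) dt. Compute derivatives of f(x) = 5*exp(x/3):
  f'(x)  = 5*exp(x/3)/3
  f''(x) = 5*exp(x/3)/9
Substitute x = B_t and multiply the f'' term by 1/2:
  drift     = (1/2) * (5*exp(x/3)/9) evaluated at B_t = 5*exp(B_t/3)/18
  diffusion = (5*exp(x/3)/3) evaluated at B_t = 5*exp(B_t/3)/3
Therefore d(5*exp(B_t/3)) = (5*exp(B_t/3)/18) dt + (5*exp(B_t/3)/3) dB_t.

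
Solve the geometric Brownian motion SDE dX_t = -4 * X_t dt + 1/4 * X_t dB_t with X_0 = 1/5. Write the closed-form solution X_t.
X_t = 1/5 * exp((-129/32) * t + (1/4) * B_t)

For GBM dX = mu X dt + sigma X dB with X_0 = x_0, apply Itô to Y = log X: dY = (mu - sigma^2/2) dt + sigma dB, so Y_t = log(x_0) + (mu - sigma^2/2) t + sigma B_t and hence X_t = x_0 * exp((mu - sigma^2/2) t + sigma B_t).
With mu = -4, sigma = 1/4, x_0 = 1/5, this gives:
  X_t = 1/5 * exp((-129/32) * t + (1/4) * B_t).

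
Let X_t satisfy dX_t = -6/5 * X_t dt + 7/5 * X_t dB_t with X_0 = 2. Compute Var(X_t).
Var(X_t) = (4*exp(49*t/25) - 4)*exp(-12*t/5)

For GBM dX = mu X dt + sigma X dB with X_0 = x_0, apply Itô to Y = log X: dY = (mu - sigma^2/2) dt + sigma dB, so Y_t = log(x_0) + (mu - sigma^2/2) t + sigma B_t and hence X_t = x_0 * exp((mu - sigma^2/2) t + sigma B_t).
With mu = -6/5, sigma = 7/5, x_0 = 2, this gives:
  X_t = 2 * exp((-109/50) * t + (7/5) * B_t).
Since sigma*B_t ~ Normal(0, sigma^2 t), E[exp(sigma*B_t)] = exp(sigma^2 t / 2); so E[X_t] = x_0 * exp((mu - sigma^2/2) t) * exp(sigma^2 t / 2) = x_0 * exp(mu t) = 2*exp(-6*t/5).
Var(X_t) = E[X_t^2] - (E[X_t])^2 = x_0^2 * exp(2 mu t) * (exp(sigma^2 t) - 1) = (4*exp(49*t/25) - 4)*exp(-12*t/5).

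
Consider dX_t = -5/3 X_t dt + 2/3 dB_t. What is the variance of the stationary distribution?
lim Var(X_t) = 2/15

The OU SDE dX = -theta X dt + sigma dB admits the integrating factor exp(theta t): d(exp(theta t) X_t) = sigma exp(theta t) dB_t. Integrating from 0 to t gives X_t = x_0 * exp(-theta t) + sigma * int_0^t exp(-theta (t-s)) dB_s for any initial x_0. The Itô integral has variance (by the Itô isometry) sigma^2 * int_0^t exp(-2 theta (t - s)) ds = sigma^2 * (1 - exp(-2 theta t)) / (2 theta), independent of x_0.
With theta = 5/3, sigma = 2/3:
  Var(X_t) = (2/3)^2 * (1 - exp(-2*5/3 t)) / (2 * 5/3) = 2/15 - 2*exp(-10*t/3)/15.
As t -> infinity, exp(-2*5/3 t) -> 0, so the stationary variance is sigma^2 / (2 theta) = 2/15.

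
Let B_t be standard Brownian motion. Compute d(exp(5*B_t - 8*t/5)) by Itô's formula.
d(exp(5*B_t - 8*t/5)) = (109*exp(5*B_t - 8*t/5)/10) dt + (5*exp(5*B_t - 8*t/5)) dB_t

Itô's formula for f(t, x): d f(t, B_t) = (f_t + (1/2) f_xx) dt + f_x dB_t. Compute partials of f(t, x) = exp(-8*t/5 + 5*x):
  f_t(t,x)  = -8*exp(-8*t/5 + 5*x)/5
  f_x(t,x)  = 5*exp(-8*t/5 + 5*x)
  f_xx(t,x) = 25*exp(-8*t/5 + 5*x)
Assemble drift = f_t + (1/2) f_xx = 109*exp(-8*t/5 + 5*x)/10 and diffusion = f_x = 5*exp(-8*t/5 + 5*x). Substituting x = B_t:
  d(exp(5*B_t - 8*t/5)) = (109*exp(5*B_t - 8*t/5)/10) dt + (5*exp(5*B_t - 8*t/5)) dB_t.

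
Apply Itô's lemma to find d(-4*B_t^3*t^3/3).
d(-4*B_t^3*t^3/3) = (4*B_t*t^2*(-B_t^2 - t)) dt + (-4*B_t^2*t^3) dB_t

Itô's formula for f(t, x): d f(t, B_t) = (f_t + (1/2) f_xx) dt + f_x dB_t. Compute partials of f(t, x) = -4*t^3*x^3/3:
  f_t(t,x)  = -4*t^2*x^3
  f_x(t,x)  = -4*t^3*x^2
  f_xx(t,x) = -8*t^3*x
Assemble drift = f_t + (1/2) f_xx = 4*t^2*x*(-t - x^2) and diffusion = f_x = -4*t^3*x^2. Substituting x = B_t:
  d(-4*B_t^3*t^3/3) = (4*B_t*t^2*(-B_t^2 - t)) dt + (-4*B_t^2*t^3) dB_t.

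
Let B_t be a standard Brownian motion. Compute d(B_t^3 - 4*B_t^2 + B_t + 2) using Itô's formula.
d(B_t^3 - 4*B_t^2 + B_t + 2) = (3*B_t - 4) dt + (3*B_t^2 - 8*B_t + 1) dB_t

Itô's formula for f(B_t) gives d f(B_t) = f'(B_t) dB_t + (1/2) f''(B_t) dt. Compute derivatives of f(x) = x^3 - 4*x^2 + x + 2:
  f'(x)  = 3*x^2 - 8*x + 1
  f''(x) = 6*x - 8
Substitute x = B_t and multiply the f'' term by 1/2:
  drift     = (1/2) * (6*x - 8) evaluated at B_t = 3*B_t - 4
  diffusion = (3*x^2 - 8*x + 1) evaluated at B_t = 3*B_t^2 - 8*B_t + 1
Therefore d(B_t^3 - 4*B_t^2 + B_t + 2) = (3*B_t - 4) dt + (3*B_t^2 - 8*B_t + 1) dB_t.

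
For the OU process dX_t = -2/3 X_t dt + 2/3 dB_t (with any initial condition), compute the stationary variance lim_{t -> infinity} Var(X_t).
lim Var(X_t) = 1/3

The OU SDE dX = -theta X dt + sigma dB admits the integrating factor exp(theta t): d(exp(theta t) X_t) = sigma exp(theta t) dB_t. Integrating from 0 to t gives X_t = x_0 * exp(-theta t) + sigma * int_0^t exp(-theta (t-s)) dB_s for any initial x_0. The Itô integral has variance (by the Itô isometry) sigma^2 * int_0^t exp(-2 theta (t - s)) ds = sigma^2 * (1 - exp(-2 theta t)) / (2 theta), independent of x_0.
With theta = 2/3, sigma = 2/3:
  Var(X_t) = (2/3)^2 * (1 - exp(-2*2/3 t)) / (2 * 2/3) = 1/3 - exp(-4*t/3)/3.
As t -> infinity, exp(-2*2/3 t) -> 0, so the stationary variance is sigma^2 / (2 theta) = 1/3.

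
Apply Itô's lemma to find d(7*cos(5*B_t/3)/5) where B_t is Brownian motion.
d(7*cos(5*B_t/3)/5) = (-35*cos(5*B_t/3)/18) dt + (-7*sin(5*B_t/3)/3) dB_t

Itô's formula for f(B_t) gives d f(B_t) = f'(B_t) dB_t + (1/2) f''(B_t) dt. Compute derivatives of f(x) = 7*cos(5*x/3)/5:
  f'(x)  = -7*sin(5*x/3)/3
  f''(x) = -35*cos(5*x/3)/9
Substitute x = B_t and multiply the f'' term by 1/2:
  drift     = (1/2) * (-35*cos(5*x/3)/9) evaluated at B_t = -35*cos(5*B_t/3)/18
  diffusion = (-7*sin(5*x/3)/3) evaluated at B_t = -7*sin(5*B_t/3)/3
Therefore d(7*cos(5*B_t/3)/5) = (-35*cos(5*B_t/3)/18) dt + (-7*sin(5*B_t/3)/3) dB_t.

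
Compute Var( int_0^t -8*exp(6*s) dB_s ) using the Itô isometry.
Var = 16*exp(12*t)/3 - 16/3

The Itô integral of a deterministic integrand f(s) has mean 0 because each increment f(s) * (B_{s+ds} - B_s) has mean 0. By the Itô isometry:
  Var( int_0^t f(s) dB_s ) = E[ (int_0^t f(s) dB_s)^2 ] = int_0^t f(s)^2 ds.
Here f(s) = -8*exp(6*s), so f(s)^2 = 64*exp(12*s). Integrate:
  int_0^t (64*exp(12*s)) ds = 16*exp(12*t)/3 - 16/3.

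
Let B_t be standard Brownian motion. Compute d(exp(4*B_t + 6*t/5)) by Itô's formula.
d(exp(4*B_t + 6*t/5)) = (46*exp(4*B_t + 6*t/5)/5) dt + (4*exp(4*B_t + 6*t/5)) dB_t

Itô's formula for f(t, x): d f(t, B_t) = (f_t + (1/2) f_xx) dt + f_x dB_t. Compute partials of f(t, x) = exp(6*t/5 + 4*x):
  f_t(t,x)  = 6*exp(6*t/5 + 4*x)/5
  f_x(t,x)  = 4*exp(6*t/5 + 4*x)
  f_xx(t,x) = 16*exp(6*t/5 + 4*x)
Assemble drift = f_t + (1/2) f_xx = 46*exp(6*t/5 + 4*x)/5 and diffusion = f_x = 4*exp(6*t/5 + 4*x). Substituting x = B_t:
  d(exp(4*B_t + 6*t/5)) = (46*exp(4*B_t + 6*t/5)/5) dt + (4*exp(4*B_t + 6*t/5)) dB_t.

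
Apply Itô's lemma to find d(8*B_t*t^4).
d(8*B_t*t^4) = (32*B_t*t^3) dt + (8*t^4) dB_t

Itô's formula for f(t, x): d f(t, B_t) = (f_t + (1/2) f_xx) dt + f_x dB_t. Compute partials of f(t, x) = 8*t^4*x:
  f_t(t,x)  = 32*t^3*x
  f_x(t,x)  = 8*t^4
  f_xx(t,x) = 0
Assemble drift = f_t + (1/2) f_xx = 32*t^3*x and diffusion = f_x = 8*t^4. Substituting x = B_t:
  d(8*B_t*t^4) = (32*B_t*t^3) dt + (8*t^4) dB_t.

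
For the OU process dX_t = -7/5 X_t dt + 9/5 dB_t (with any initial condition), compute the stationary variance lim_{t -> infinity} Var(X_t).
lim Var(X_t) = 81/70

The OU SDE dX = -theta X dt + sigma dB admits the integrating factor exp(theta t): d(exp(theta t) X_t) = sigma exp(theta t) dB_t. Integrating from 0 to t gives X_t = x_0 * exp(-theta t) + sigma * int_0^t exp(-theta (t-s)) dB_s for any initial x_0. The Itô integral has variance (by the Itô isometry) sigma^2 * int_0^t exp(-2 theta (t - s)) ds = sigma^2 * (1 - exp(-2 theta t)) / (2 theta), independent of x_0.
With theta = 7/5, sigma = 9/5:
  Var(X_t) = (9/5)^2 * (1 - exp(-2*7/5 t)) / (2 * 7/5) = 81/70 - 81*exp(-14*t/5)/70.
As t -> infinity, exp(-2*7/5 t) -> 0, so the stationary variance is sigma^2 / (2 theta) = 81/70.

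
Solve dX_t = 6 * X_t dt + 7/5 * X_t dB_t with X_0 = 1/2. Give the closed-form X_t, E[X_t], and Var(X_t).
X_t = 1/2 * exp((251/50) t + (7/5) B_t); E[X_t] = exp(6*t)/2; Var(X_t) = (exp(49*t/25) - 1)*exp(12*t)/4

For GBM dX = mu X dt + sigma X dB with X_0 = x_0, apply Itô to Y = log X: dY = (mu - sigma^2/2) dt + sigma dB, so Y_t = log(x_0) + (mu - sigma^2/2) t + sigma B_t and hence X_t = x_0 * exp((mu - sigma^2/2) t + sigma B_t).
With mu = 6, sigma = 7/5, x_0 = 1/2, this gives:
  X_t = 1/2 * exp((251/50) * t + (7/5) * B_t).
Since sigma*B_t ~ Normal(0, sigma^2 t), E[exp(sigma*B_t)] = exp(sigma^2 t / 2); so E[X_t] = x_0 * exp((mu - sigma^2/2) t) * exp(sigma^2 t / 2) = x_0 * exp(mu t) = exp(6*t)/2.
Var(X_t) = E[X_t^2] - (E[X_t])^2 = x_0^2 * exp(2 mu t) * (exp(sigma^2 t) - 1) = (exp(49*t/25) - 1)*exp(12*t)/4.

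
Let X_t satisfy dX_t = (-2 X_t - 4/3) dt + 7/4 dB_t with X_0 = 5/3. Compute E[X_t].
E[X_t] = -2/3 + 7*exp(-2*t)/3

Taking expectations and using E[dB_t] = 0, the mean m(t) = E[X_t] satisfies the ODE m'(t) = a m(t) + b with m(0) = x_0. With a = -2, b = -4/3, x_0 = 5/3, the solution is
  m(t) = x_0 * exp(a t) + (b/a) * (exp(a t) - 1)
       = (5/3) * exp((-2) t) + ((-4/3)/(-2)) * (exp((-2) t) - 1)
       = -2/3 + 7*exp(-2*t)/3.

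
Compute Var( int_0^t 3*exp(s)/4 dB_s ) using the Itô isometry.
Var = 9*exp(2*t)/32 - 9/32

The Itô integral of a deterministic integrand f(s) has mean 0 because each increment f(s) * (B_{s+ds} - B_s) has mean 0. By the Itô isometry:
  Var( int_0^t f(s) dB_s ) = E[ (int_0^t f(s) dB_s)^2 ] = int_0^t f(s)^2 ds.
Here f(s) = 3*exp(s)/4, so f(s)^2 = 9*exp(2*s)/16. Integrate:
  int_0^t (9*exp(2*s)/16) ds = 9*exp(2*t)/32 - 9/32.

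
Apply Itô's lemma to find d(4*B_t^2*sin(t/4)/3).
d(4*B_t^2*sin(t/4)/3) = (B_t^2*cos(t/4)/3 + 4*sin(t/4)/3) dt + (8*B_t*sin(t/4)/3) dB_t

Itô's formula for f(t, x): d f(t, B_t) = (f_t + (1/2) f_xx) dt + f_x dB_t. Compute partials of f(t, x) = 4*x^2*sin(t/4)/3:
  f_t(t,x)  = x^2*cos(t/4)/3
  f_x(t,x)  = 8*x*sin(t/4)/3
  f_xx(t,x) = 8*sin(t/4)/3
Assemble drift = f_t + (1/2) f_xx = x^2*cos(t/4)/3 + 4*sin(t/4)/3 and diffusion = f_x = 8*x*sin(t/4)/3. Substituting x = B_t:
  d(4*B_t^2*sin(t/4)/3) = (B_t^2*cos(t/4)/3 + 4*sin(t/4)/3) dt + (8*B_t*sin(t/4)/3) dB_t.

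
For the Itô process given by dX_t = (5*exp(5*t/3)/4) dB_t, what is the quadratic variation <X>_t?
<X>_t = 15*exp(10*t/3)/32 - 15/32

For an Itô process dX_t = a(t) dt + b(t) dB_t, the quadratic variation is <X>_t = int_0^t b(s)^2 ds (the drift term does not contribute). Here b(s) = 5*exp(5*s/3)/4, so
  b(s)^2 = 25*exp(10*s/3)/16.
Integrating from 0 to t:
  <X>_t = int_0^t (25*exp(10*s/3)/16) ds = 15*exp(10*t/3)/32 - 15/32.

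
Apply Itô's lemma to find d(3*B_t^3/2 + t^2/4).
d(3*B_t^3/2 + t^2/4) = (9*B_t/2 + t/2) dt + (9*B_t^2/2) dB_t

Itô's formula for f(t, x): d f(t, B_t) = (f_t + (1/2) f_xx) dt + f_x dB_t. Compute partials of f(t, x) = t^2/4 + 3*x^3/2:
  f_t(t,x)  = t/2
  f_x(t,x)  = 9*x^2/2
  f_xx(t,x) = 9*x
Assemble drift = f_t + (1/2) f_xx = t/2 + 9*x/2 and diffusion = f_x = 9*x^2/2. Substituting x = B_t:
  d(3*B_t^3/2 + t^2/4) = (9*B_t/2 + t/2) dt + (9*B_t^2/2) dB_t.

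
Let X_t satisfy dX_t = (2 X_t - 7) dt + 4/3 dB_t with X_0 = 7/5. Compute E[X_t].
E[X_t] = 7/2 - 21*exp(2*t)/10

Taking expectations and using E[dB_t] = 0, the mean m(t) = E[X_t] satisfies the ODE m'(t) = a m(t) + b with m(0) = x_0. With a = 2, b = -7, x_0 = 7/5, the solution is
  m(t) = x_0 * exp(a t) + (b/a) * (exp(a t) - 1)
       = (7/5) * exp(2 t) + ((-7)/2) * (exp(2 t) - 1)
       = 7/2 - 21*exp(2*t)/10.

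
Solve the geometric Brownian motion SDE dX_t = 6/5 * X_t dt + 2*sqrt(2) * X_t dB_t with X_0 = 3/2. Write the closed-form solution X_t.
X_t = 3/2 * exp((-14/5) * t + (2*sqrt(2)) * B_t)

For GBM dX = mu X dt + sigma X dB with X_0 = x_0, apply Itô to Y = log X: dY = (mu - sigma^2/2) dt + sigma dB, so Y_t = log(x_0) + (mu - sigma^2/2) t + sigma B_t and hence X_t = x_0 * exp((mu - sigma^2/2) t + sigma B_t).
With mu = 6/5, sigma = 2*sqrt(2), x_0 = 3/2, this gives:
  X_t = 3/2 * exp((-14/5) * t + (2*sqrt(2)) * B_t).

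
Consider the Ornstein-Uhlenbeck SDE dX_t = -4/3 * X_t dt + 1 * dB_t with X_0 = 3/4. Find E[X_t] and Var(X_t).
E[X_t] = 3*exp(-4*t/3)/4; Var(X_t) = 3/8 - 3*exp(-8*t/3)/8

The OU SDE dX = -theta X dt + sigma dB admits the integrating factor exp(theta t): d(exp(theta t) X_t) = sigma exp(theta t) dB_t. Integrating from 0 to t:
  X_t = x_0 * exp(-theta t) + sigma * int_0^t exp(-theta (t-s)) dB_s.
The Itô integral has mean 0 and (by the Itô isometry) variance sigma^2 * int_0^t exp(-2 theta (t - s)) ds = sigma^2 * (1 - exp(-2 theta t)) / (2 theta).
With theta = 4/3, sigma = 1, x_0 = 3/4:
  E[X_t] = 3/4 * exp(-4/3 t) = 3*exp(-4*t/3)/4
  Var(X_t) = (1)^2 * (1 - exp(-2*4/3 t)) / (2 * 4/3) = 3/8 - 3*exp(-8*t/3)/8.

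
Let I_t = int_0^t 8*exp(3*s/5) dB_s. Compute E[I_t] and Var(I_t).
E[I_t] = 0; Var(I_t) = 160*exp(6*t/5)/3 - 160/3

The Itô integral of a deterministic integrand f(s) has mean 0 because each increment f(s) * (B_{s+ds} - B_s) has mean 0. By the Itô isometry:
  Var( int_0^t f(s) dB_s ) = E[ (int_0^t f(s) dB_s)^2 ] = int_0^t f(s)^2 ds.
Here f(s) = 8*exp(3*s/5), so f(s)^2 = 64*exp(6*s/5). Integrate:
  int_0^t (64*exp(6*s/5)) ds = 160*exp(6*t/5)/3 - 160/3.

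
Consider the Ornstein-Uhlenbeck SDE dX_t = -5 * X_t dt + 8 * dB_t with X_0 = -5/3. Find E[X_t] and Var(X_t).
E[X_t] = -5*exp(-5*t)/3; Var(X_t) = 32/5 - 32*exp(-10*t)/5

The OU SDE dX = -theta X dt + sigma dB admits the integrating factor exp(theta t): d(exp(theta t) X_t) = sigma exp(theta t) dB_t. Integrating from 0 to t:
  X_t = x_0 * exp(-theta t) + sigma * int_0^t exp(-theta (t-s)) dB_s.
The Itô integral has mean 0 and (by the Itô isometry) variance sigma^2 * int_0^t exp(-2 theta (t - s)) ds = sigma^2 * (1 - exp(-2 theta t)) / (2 theta).
With theta = 5, sigma = 8, x_0 = -5/3:
  E[X_t] = -5/3 * exp(-5 t) = -5*exp(-5*t)/3
  Var(X_t) = (8)^2 * (1 - exp(-2*5 t)) / (2 * 5) = 32/5 - 32*exp(-10*t)/5.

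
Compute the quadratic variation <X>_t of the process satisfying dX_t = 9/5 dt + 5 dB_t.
<X>_t = 25*t

For an Itô process dX_t = a(t) dt + b(t) dB_t, the quadratic variation is <X>_t = int_0^t b(s)^2 ds (the drift term does not contribute). Here b(s) = 5, so
  b(s)^2 = 25.
Integrating from 0 to t:
  <X>_t = int_0^t (25) ds = 25*t.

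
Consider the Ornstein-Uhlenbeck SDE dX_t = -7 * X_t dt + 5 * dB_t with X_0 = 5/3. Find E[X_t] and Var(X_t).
E[X_t] = 5*exp(-7*t)/3; Var(X_t) = 25/14 - 25*exp(-14*t)/14

The OU SDE dX = -theta X dt + sigma dB admits the integrating factor exp(theta t): d(exp(theta t) X_t) = sigma exp(theta t) dB_t. Integrating from 0 to t:
  X_t = x_0 * exp(-theta t) + sigma * int_0^t exp(-theta (t-s)) dB_s.
The Itô integral has mean 0 and (by the Itô isometry) variance sigma^2 * int_0^t exp(-2 theta (t - s)) ds = sigma^2 * (1 - exp(-2 theta t)) / (2 theta).
With theta = 7, sigma = 5, x_0 = 5/3:
  E[X_t] = 5/3 * exp(-7 t) = 5*exp(-7*t)/3
  Var(X_t) = (5)^2 * (1 - exp(-2*7 t)) / (2 * 7) = 25/14 - 25*exp(-14*t)/14.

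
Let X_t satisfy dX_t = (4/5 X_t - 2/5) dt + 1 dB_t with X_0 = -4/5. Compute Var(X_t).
Var(X_t) = 5*exp(8*t/5)/8 - 5/8

The variance V(t) = Var(X_t) satisfies V'(t) = 2 a V(t) + c^2 with V(0) = 0 (drift coefficient is linear in X, diffusion is constant). With a = 4/5, c = 1, the solution is
  V(t) = (c^2 / (2 a)) * (exp(2 a t) - 1)
       = (1^2 / (2*(4/5))) * (exp((8/5) t) - 1)
       = 5*exp(8*t/5)/8 - 5/8.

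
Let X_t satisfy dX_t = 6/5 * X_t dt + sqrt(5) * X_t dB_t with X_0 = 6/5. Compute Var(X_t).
Var(X_t) = 36*(exp(5*t) - 1)*exp(12*t/5)/25

For GBM dX = mu X dt + sigma X dB with X_0 = x_0, apply Itô to Y = log X: dY = (mu - sigma^2/2) dt + sigma dB, so Y_t = log(x_0) + (mu - sigma^2/2) t + sigma B_t and hence X_t = x_0 * exp((mu - sigma^2/2) t + sigma B_t).
With mu = 6/5, sigma = sqrt(5), x_0 = 6/5, this gives:
  X_t = 6/5 * exp((-13/10) * t + (sqrt(5)) * B_t).
Since sigma*B_t ~ Normal(0, sigma^2 t), E[exp(sigma*B_t)] = exp(sigma^2 t / 2); so E[X_t] = x_0 * exp((mu - sigma^2/2) t) * exp(sigma^2 t / 2) = x_0 * exp(mu t) = 6*exp(6*t/5)/5.
Var(X_t) = E[X_t^2] - (E[X_t])^2 = x_0^2 * exp(2 mu t) * (exp(sigma^2 t) - 1) = 36*(exp(5*t) - 1)*exp(12*t/5)/25.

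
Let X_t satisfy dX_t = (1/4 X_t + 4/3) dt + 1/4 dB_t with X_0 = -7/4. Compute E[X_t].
E[X_t] = 43*exp(t/4)/12 - 16/3

Taking expectations and using E[dB_t] = 0, the mean m(t) = E[X_t] satisfies the ODE m'(t) = a m(t) + b with m(0) = x_0. With a = 1/4, b = 4/3, x_0 = -7/4, the solution is
  m(t) = x_0 * exp(a t) + (b/a) * (exp(a t) - 1)
       = (-7/4) * exp((1/4) t) + ((4/3)/(1/4)) * (exp((1/4) t) - 1)
       = 43*exp(t/4)/12 - 16/3.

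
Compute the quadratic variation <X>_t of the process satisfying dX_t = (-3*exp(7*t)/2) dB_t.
<X>_t = 9*exp(14*t)/56 - 9/56

For an Itô process dX_t = a(t) dt + b(t) dB_t, the quadratic variation is <X>_t = int_0^t b(s)^2 ds (the drift term does not contribute). Here b(s) = -3*exp(7*s)/2, so
  b(s)^2 = 9*exp(14*s)/4.
Integrating from 0 to t:
  <X>_t = int_0^t (9*exp(14*s)/4) ds = 9*exp(14*t)/56 - 9/56.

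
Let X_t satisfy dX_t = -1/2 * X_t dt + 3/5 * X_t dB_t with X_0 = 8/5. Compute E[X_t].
E[X_t] = 8*exp(-t/2)/5

For GBM dX = mu X dt + sigma X dB with X_0 = x_0, apply Itô to Y = log X: dY = (mu - sigma^2/2) dt + sigma dB, so Y_t = log(x_0) + (mu - sigma^2/2) t + sigma B_t and hence X_t = x_0 * exp((mu - sigma^2/2) t + sigma B_t).
With mu = -1/2, sigma = 3/5, x_0 = 8/5, this gives:
  X_t = 8/5 * exp((-17/25) * t + (3/5) * B_t).
Since sigma*B_t ~ Normal(0, sigma^2 t), E[exp(sigma*B_t)] = exp(sigma^2 t / 2); so E[X_t] = x_0 * exp((mu - sigma^2/2) t) * exp(sigma^2 t / 2) = x_0 * exp(mu t) = 8*exp(-t/2)/5.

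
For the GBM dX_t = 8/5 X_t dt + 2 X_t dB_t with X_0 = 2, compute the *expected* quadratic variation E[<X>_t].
E[<X>_t] = 20*exp(36*t/5)/9 - 20/9

<X>_t = int_0^t (2 * X_s)^2 ds. Taking expectation inside the integral: E[<X>_t] = 2^2 * int_0^t E[X_s^2] ds. For GBM, E[X_s^2] = x_0^2 * exp((2 mu + sigma^2) s). Integrating:
  E[<X>_t] = 2^2 * 2^2 * (exp((2*(8/5) + 2^2) t) - 1) / (2*(8/5) + 2^2)
           = 2^2 * 2^2 * (exp((36/5) t) - 1) / (36/5) = 20*exp(36*t/5)/9 - 20/9.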